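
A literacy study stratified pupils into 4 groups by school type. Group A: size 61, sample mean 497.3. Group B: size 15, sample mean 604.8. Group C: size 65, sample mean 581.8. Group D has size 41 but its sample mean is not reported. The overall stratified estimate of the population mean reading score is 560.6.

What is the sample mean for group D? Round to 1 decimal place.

Σ Nₕx̄ₕ = N·μ, so 41·x̄_D = 182·560.6 − (61·497.3 + 15·604.8 + 65·581.8).
= 102029.2 − 77224.3 = 24804.9.
x̄_D = 24804.9 / 41 = 604.998... → 605.0.

605.0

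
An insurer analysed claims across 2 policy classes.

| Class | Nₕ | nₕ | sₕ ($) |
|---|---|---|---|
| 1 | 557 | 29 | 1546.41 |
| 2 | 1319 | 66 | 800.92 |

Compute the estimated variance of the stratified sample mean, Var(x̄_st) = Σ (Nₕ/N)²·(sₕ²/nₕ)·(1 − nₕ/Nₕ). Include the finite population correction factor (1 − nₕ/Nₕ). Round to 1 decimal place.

11455.1

N = 1876. Term for each stratum: Wₕ²sₕ²/nₕ·(1−nₕ/Nₕ).
Var(x̄_st) = 6890.8810 + 4564.1987 = 11455.0797 → 11455.1.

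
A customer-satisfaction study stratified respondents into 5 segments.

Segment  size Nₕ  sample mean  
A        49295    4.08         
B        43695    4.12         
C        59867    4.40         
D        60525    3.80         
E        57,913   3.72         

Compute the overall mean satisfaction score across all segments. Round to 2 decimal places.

4.02

x̄_st = (Σ Nₕx̄ₕ) / (Σ Nₕ) = (49295·4.08 + 43695·4.12 + 59867·4.40 + 60525·3.80 + 57913·3.72) / 271295
= 1089993.16 / 271295 = 4.0177... → 4.02.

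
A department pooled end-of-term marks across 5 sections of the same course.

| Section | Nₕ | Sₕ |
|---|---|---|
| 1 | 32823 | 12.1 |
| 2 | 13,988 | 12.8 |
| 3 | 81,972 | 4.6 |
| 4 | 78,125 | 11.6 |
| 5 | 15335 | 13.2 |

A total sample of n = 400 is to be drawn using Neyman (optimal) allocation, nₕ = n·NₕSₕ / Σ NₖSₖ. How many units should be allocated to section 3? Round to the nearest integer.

1: NₕSₕ = 32823·12.1 = 397158.3
2: NₕSₕ = 13988·12.8 = 179046.4
3: NₕSₕ = 81972·4.6 = 377071.2
4: NₕSₕ = 78125·11.6 = 906250
5: NₕSₕ = 15335·13.2 = 202422
Σ NₕSₕ = 2061947.9.
n_3 = 400·377071.2/2061947.9 = 73.149... → 73.

73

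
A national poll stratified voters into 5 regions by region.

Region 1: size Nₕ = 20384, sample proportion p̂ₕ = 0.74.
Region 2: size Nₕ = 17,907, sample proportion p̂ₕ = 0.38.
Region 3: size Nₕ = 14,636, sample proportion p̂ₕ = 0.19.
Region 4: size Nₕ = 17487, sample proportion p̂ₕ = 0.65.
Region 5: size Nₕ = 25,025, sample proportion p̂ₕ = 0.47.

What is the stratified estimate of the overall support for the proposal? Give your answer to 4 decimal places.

0.5008

N = 20384 + 17907 + 14636 + 17487 + 25025 = 95439.
Overall proportion = Σ (Nₕ/N)·p̂ₕ.
Σ Nₕp̂ₕ = 15084.16 + 6804.66 + 2780.84 + 11366.55 + 11761.75 = 47797.96.
47797.96 / 95439 = 0.500822... → 0.5008.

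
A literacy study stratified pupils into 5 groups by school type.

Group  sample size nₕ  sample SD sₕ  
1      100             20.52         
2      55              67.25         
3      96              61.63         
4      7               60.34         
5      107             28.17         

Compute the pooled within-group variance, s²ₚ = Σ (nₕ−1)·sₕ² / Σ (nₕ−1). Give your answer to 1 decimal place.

1: (100−1)·20.52² = 99·421.0704 = 41685.9696
2: (55−1)·67.25² = 54·4522.5625 = 244218.375
3: (96−1)·61.63² = 95·3798.2569 = 360834.4055
4: (7−1)·60.34² = 6·3640.9156 = 21845.4936
5: (107−1)·28.17² = 106·793.5489 = 84116.1834
Numerator = 752700.4271; denominator = Σ(nₕ−1) = 360.
s²ₚ = 752700.4271/360 = 2090.835... → 2090.8.

2090.8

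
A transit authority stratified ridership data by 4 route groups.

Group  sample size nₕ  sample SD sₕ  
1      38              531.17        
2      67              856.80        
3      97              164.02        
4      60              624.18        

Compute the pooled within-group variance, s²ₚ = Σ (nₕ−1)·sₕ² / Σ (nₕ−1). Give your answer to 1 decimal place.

327361.8

1: (38−1)·531.17² = 37·282141.5689 = 10439238.0493
2: (67−1)·856.80² = 66·734106.24 = 48451011.84
3: (97−1)·164.02² = 96·26902.5604 = 2582645.7984
4: (60−1)·624.18² = 59·389600.6724 = 22986439.6716
Numerator = 84459335.3593; denominator = Σ(nₕ−1) = 258.
s²ₚ = 84459335.3593/258 = 327361.765... → 327361.8.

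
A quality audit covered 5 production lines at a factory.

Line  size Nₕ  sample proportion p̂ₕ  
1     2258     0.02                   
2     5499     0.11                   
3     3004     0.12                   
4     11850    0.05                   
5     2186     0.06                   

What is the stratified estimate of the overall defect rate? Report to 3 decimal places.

Wₕ = Nₕ/N with N = 24797: 0.0911, 0.2218, 0.1211, 0.4779, 0.0882.
p̂_st = 0.0911·0.02 + 0.2218·0.11 + 0.1211·0.12 + 0.4779·0.05 + 0.0882·0.06 ≈ 0.06994... → 0.070.

0.070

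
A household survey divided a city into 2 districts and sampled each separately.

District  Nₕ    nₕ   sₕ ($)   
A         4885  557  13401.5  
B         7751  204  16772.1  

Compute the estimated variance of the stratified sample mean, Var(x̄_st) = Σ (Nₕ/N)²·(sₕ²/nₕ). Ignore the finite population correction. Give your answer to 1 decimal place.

N = 12636; Wₕ = Nₕ/N.
district A: (4885/12636)²·13401.5²/557 = 48190.5106
district B: (7751/12636)²·16772.1²/204 = 518848.9691
Sum = 567039.4797 → 567039.5.

567039.5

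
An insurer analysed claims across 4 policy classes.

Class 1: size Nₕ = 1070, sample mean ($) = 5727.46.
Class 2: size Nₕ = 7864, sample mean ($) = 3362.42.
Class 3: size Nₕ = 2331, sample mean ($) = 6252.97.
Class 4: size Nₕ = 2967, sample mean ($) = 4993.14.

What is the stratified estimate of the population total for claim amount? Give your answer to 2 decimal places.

61960772.53

1: 1070·5727.46 = 6128382.2
2: 7864·3362.42 = 26442070.88
3: 2331·6252.97 = 14575673.07
4: 2967·4993.14 = 14814646.38
τ̂ = Σ Nₕx̄ₕ = 61960772.53.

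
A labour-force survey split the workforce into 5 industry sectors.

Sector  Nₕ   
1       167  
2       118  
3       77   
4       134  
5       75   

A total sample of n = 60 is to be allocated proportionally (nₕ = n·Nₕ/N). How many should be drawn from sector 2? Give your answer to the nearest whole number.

12

N = 167 + 118 + 77 + 134 + 75 = 571.
n_2 = 60·118/571 = 12.399... → 12.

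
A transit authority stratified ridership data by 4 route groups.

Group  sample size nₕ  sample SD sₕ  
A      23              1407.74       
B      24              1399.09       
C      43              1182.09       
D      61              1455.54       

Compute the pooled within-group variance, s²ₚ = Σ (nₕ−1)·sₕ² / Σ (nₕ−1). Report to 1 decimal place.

Degrees of freedom: 22 + 23 + 42 + 60 = 147.
Σ(nₕ−1)sₕ² = 22·1981731.9076 + 23·1957452.8281 + 42·1397336.7681 + 60·2118596.6916 = 274423462.7697.
s²ₚ = 274423462.7697 / 147 = 1866826.277... → 1866826.3.

1866826.3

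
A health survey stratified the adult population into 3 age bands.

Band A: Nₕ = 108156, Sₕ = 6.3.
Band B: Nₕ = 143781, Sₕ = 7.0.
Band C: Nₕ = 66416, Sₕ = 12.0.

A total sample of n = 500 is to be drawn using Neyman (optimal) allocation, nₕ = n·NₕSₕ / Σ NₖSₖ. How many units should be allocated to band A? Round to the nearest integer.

Σ NₕSₕ = 108156·6.3 + 143781·7.0 + 66416·12.0 = 2484841.8.
Share for A: 681382.8/2484841.8 = 0.27422.
n_A = 500 × 0.27422 = 137.108... → 137.

137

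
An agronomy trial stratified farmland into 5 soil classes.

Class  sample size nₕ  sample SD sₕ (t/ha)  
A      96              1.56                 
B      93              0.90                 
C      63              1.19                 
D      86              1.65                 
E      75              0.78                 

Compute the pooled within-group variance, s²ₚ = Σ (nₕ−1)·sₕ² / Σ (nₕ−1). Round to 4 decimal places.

Degrees of freedom: 95 + 92 + 62 + 85 + 74 = 408.
Σ(nₕ−1)sₕ² = 95·2.4336 + 92·0.81 + 62·1.4161 + 85·2.7225 + 74·0.6084 = 669.9443.
s²ₚ = 669.9443 / 408 = 1.642020... → 1.6420.

1.6420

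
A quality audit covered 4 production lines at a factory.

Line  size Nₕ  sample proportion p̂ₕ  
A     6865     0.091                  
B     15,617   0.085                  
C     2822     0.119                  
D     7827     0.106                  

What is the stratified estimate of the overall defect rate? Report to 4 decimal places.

N = 6865 + 15617 + 2822 + 7827 = 33131.
Overall proportion = Σ (Nₕ/N)·p̂ₕ.
Σ Nₕp̂ₕ = 624.715 + 1327.445 + 335.818 + 829.662 = 3117.64.
3117.64 / 33131 = 0.094100... → 0.0941.

0.0941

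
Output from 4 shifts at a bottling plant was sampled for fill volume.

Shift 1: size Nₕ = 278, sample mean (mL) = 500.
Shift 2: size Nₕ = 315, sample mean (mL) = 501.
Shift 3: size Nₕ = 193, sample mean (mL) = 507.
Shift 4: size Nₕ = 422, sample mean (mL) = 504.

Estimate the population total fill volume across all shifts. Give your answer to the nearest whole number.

Population total = Σ Nₕ·x̄ₕ (each stratum's size times its mean).
278·500 + 315·501 + 193·507 + 422·504 = 139000 + 157815 + 97851 + 212688 = 607354.

607354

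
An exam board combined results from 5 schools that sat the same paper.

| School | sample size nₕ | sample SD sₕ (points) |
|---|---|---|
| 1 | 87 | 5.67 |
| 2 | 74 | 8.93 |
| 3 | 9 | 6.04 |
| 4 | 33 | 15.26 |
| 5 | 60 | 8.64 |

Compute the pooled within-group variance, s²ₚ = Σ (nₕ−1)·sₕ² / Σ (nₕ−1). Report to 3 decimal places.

80.365

1: (87−1)·5.67² = 86·32.1489 = 2764.8054
2: (74−1)·8.93² = 73·79.7449 = 5821.3777
3: (9−1)·6.04² = 8·36.4816 = 291.8528
4: (33−1)·15.26² = 32·232.8676 = 7451.7632
5: (60−1)·8.64² = 59·74.6496 = 4404.3264
Numerator = 20734.1255; denominator = Σ(nₕ−1) = 258.
s²ₚ = 20734.1255/258 = 80.36483... → 80.365.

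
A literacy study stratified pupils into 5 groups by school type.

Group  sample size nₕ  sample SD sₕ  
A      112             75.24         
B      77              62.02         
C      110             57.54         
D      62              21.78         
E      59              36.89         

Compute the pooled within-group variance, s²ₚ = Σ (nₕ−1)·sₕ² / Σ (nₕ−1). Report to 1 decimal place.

A: (112−1)·75.24² = 111·5661.0576 = 628377.3936
B: (77−1)·62.02² = 76·3846.4804 = 292332.5104
C: (110−1)·57.54² = 109·3310.8516 = 360882.8244
D: (62−1)·21.78² = 61·474.3684 = 28936.4724
E: (59−1)·36.89² = 58·1360.8721 = 78930.5818
Numerator = 1389459.7826; denominator = Σ(nₕ−1) = 415.
s²ₚ = 1389459.7826/415 = 3348.096... → 3348.1.

3348.1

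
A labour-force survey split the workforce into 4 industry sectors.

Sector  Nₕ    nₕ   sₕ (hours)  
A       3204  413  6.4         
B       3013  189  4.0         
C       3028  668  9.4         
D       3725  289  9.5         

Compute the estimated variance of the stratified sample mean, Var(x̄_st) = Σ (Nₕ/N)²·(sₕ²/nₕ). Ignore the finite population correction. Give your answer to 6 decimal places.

N = 12970; Wₕ = Nₕ/N.
sector A: (3204/12970)²·6.4²/413 = 0.006052224
sector B: (3013/12970)²·4.0²/189 = 0.004568530
sector C: (3028/12970)²·9.4²/668 = 0.007209598
sector D: (3725/12970)²·9.5²/289 = 0.025758583
Sum = 0.043588934 → 0.043589.

0.043589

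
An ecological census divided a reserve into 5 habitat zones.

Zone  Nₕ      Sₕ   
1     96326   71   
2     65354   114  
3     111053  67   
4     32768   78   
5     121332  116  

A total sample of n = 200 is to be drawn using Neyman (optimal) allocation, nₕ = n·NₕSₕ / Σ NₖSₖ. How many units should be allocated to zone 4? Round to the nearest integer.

Σ NₕSₕ = 96326·71 + 65354·114 + 111053·67 + 32768·78 + 121332·116 = 38360469.
Share for 4: 2555904/38360469 = 0.06663.
n_4 = 200 × 0.06663 = 13.326... → 13.

13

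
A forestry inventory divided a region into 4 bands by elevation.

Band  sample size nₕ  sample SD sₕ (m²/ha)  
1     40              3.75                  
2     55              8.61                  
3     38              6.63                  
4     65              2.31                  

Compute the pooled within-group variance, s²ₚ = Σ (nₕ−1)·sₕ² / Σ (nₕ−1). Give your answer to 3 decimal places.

1: (40−1)·3.75² = 39·14.0625 = 548.4375
2: (55−1)·8.61² = 54·74.1321 = 4003.1334
3: (38−1)·6.63² = 37·43.9569 = 1626.4053
4: (65−1)·2.31² = 64·5.3361 = 341.5104
Numerator = 6519.4866; denominator = Σ(nₕ−1) = 194.
s²ₚ = 6519.4866/194 = 33.60560... → 33.606.

33.606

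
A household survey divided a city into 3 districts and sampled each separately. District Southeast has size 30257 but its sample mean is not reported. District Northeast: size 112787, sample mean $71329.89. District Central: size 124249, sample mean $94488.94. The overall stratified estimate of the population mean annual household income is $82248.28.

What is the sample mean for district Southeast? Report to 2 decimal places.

N = 30257 + 112787 + 124249 = 267293.
Overall total = μ·N = 82248.28·267293 = 21984389506.04.
Subtract the known strata: 112787·71329.89 + 124249·94488.94 = 19785240609.49.
Remaining total for district Southeast: 21984389506.04 − 19785240609.49 = 2199148896.55.
Divide by its size: 2199148896.55 / 30257 = 72682.3180... → 72682.32.

72682.32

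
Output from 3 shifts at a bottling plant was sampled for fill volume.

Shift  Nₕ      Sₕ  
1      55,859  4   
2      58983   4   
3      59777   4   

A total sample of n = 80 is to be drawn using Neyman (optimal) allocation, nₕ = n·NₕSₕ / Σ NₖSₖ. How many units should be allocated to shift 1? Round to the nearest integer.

Σ NₕSₕ = 55859·4 + 58983·4 + 59777·4 = 698476.
Share for 1: 223436/698476 = 0.31989.
n_1 = 80 × 0.31989 = 25.591... → 26.

26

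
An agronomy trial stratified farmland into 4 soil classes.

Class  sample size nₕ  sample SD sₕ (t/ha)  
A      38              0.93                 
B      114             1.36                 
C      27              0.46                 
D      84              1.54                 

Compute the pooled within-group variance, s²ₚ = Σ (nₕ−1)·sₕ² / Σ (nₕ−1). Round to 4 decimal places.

Degrees of freedom: 37 + 113 + 26 + 83 = 259.
Σ(nₕ−1)sₕ² = 37·0.8649 + 113·1.8496 + 26·0.2116 + 83·2.3716 = 443.3505.
s²ₚ = 443.3505 / 259 = 1.711778... → 1.7118.

1.7118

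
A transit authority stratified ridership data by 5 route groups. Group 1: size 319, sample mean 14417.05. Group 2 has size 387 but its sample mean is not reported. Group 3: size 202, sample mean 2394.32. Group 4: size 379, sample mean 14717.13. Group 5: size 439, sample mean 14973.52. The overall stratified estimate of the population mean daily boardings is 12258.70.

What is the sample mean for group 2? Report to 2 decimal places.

Σ Nₕx̄ₕ = N·μ, so 387·x̄_2 = 1726·12258.70 − (319·14417.05 + 202·2394.32 + 379·14717.13 + 439·14973.52).
= 21158516.2 − 17233859.14 = 3924657.06.
x̄_2 = 3924657.06 / 387 = 10141.2327... → 10141.23.

10141.23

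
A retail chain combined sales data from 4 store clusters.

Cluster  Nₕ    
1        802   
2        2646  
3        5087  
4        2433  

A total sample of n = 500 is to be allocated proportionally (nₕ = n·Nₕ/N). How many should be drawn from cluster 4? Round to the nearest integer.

Share of cluster 4 = 2433/10968 = 0.22183.
Allocate 500 × 0.22183 = 110.914... → 111.

111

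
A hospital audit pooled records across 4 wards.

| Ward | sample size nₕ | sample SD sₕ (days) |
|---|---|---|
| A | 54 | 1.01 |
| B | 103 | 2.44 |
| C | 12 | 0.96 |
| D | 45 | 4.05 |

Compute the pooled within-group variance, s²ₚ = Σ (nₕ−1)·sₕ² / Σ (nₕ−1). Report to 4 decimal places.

A: (54−1)·1.01² = 53·1.0201 = 54.0653
B: (103−1)·2.44² = 102·5.9536 = 607.2672
C: (12−1)·0.96² = 11·0.9216 = 10.1376
D: (45−1)·4.05² = 44·16.4025 = 721.71
Numerator = 1393.1801; denominator = Σ(nₕ−1) = 210.
s²ₚ = 1393.1801/210 = 6.634191... → 6.6342.

6.6342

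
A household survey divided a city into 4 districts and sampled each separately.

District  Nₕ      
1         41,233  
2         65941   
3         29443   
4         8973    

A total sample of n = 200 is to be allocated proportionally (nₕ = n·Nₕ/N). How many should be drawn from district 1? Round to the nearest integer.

57

N = 41233 + 65941 + 29443 + 8973 = 145590.
n_1 = 200·41233/145590 = 56.643... → 57.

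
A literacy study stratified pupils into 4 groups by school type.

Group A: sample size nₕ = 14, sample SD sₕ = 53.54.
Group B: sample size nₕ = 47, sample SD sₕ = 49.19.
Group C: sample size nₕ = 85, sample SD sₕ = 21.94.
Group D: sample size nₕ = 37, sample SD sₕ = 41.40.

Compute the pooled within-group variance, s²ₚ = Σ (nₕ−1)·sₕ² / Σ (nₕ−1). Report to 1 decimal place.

1400.6

A: (14−1)·53.54² = 13·2866.5316 = 37264.9108
B: (47−1)·49.19² = 46·2419.6561 = 111304.1806
C: (85−1)·21.94² = 84·481.3636 = 40434.5424
D: (37−1)·41.40² = 36·1713.96 = 61702.56
Numerator = 250706.1938; denominator = Σ(nₕ−1) = 179.
s²ₚ = 250706.1938/179 = 1400.593... → 1400.6.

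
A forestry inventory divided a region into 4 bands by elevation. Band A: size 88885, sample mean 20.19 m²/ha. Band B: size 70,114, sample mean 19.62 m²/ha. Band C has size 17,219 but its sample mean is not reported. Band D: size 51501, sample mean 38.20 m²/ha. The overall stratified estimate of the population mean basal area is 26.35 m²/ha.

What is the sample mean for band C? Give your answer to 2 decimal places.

N = 88885 + 70114 + 17219 + 51501 = 227719.
Overall total = μ·N = 26.35·227719 = 6000395.65.
Subtract the known strata: 88885·20.19 + 70114·19.62 + 51501·38.20 = 5137563.03.
Remaining total for band C: 6000395.65 − 5137563.03 = 862832.62.
Divide by its size: 862832.62 / 17219 = 50.1093... → 50.11.

50.11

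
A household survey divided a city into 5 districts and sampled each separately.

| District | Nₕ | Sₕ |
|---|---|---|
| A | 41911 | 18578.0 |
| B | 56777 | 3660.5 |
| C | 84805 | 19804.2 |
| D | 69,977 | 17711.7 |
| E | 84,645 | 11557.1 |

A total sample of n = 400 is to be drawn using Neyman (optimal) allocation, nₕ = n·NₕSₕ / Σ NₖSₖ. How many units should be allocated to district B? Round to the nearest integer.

Σ NₕSₕ = 41911·18578.0 + 56777·3660.5 + 84805·19804.2 + 69977·17711.7 + 84645·11557.1 = 4883612307.9.
Share for B: 207832208.5/4883612307.9 = 0.04256.
n_B = 400 × 0.04256 = 17.023... → 17.

17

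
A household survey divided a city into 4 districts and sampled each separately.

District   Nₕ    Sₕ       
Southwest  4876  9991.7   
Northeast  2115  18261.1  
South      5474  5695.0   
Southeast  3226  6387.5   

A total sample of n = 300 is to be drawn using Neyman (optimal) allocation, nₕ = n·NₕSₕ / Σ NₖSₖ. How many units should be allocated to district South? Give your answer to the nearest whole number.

Southwest: NₕSₕ = 4876·9991.7 = 48719529.2
Northeast: NₕSₕ = 2115·18261.1 = 38622226.5
South: NₕSₕ = 5474·5695.0 = 31174430
Southeast: NₕSₕ = 3226·6387.5 = 20606075
Σ NₕSₕ = 139122260.7.
n_South = 300·31174430/139122260.7 = 67.224... → 67.

67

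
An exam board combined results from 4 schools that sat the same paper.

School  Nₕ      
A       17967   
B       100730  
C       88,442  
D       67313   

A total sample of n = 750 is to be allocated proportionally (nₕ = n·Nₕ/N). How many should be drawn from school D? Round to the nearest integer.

184

N = 17967 + 100730 + 88442 + 67313 = 274452.
n_D = 750·67313/274452 = 183.947... → 184.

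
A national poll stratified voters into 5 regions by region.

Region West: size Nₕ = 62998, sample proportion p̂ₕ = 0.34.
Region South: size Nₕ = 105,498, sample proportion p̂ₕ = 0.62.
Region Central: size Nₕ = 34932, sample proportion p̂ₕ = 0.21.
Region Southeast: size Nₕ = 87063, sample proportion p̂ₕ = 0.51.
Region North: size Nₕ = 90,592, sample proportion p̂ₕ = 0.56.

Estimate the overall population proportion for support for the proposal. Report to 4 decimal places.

0.4967

N = 62998 + 105498 + 34932 + 87063 + 90592 = 381083.
Overall proportion = Σ (Nₕ/N)·p̂ₕ.
Σ Nₕp̂ₕ = 21419.32 + 65408.76 + 7335.72 + 44402.13 + 50731.52 = 189297.45.
189297.45 / 381083 = 0.496735... → 0.4967.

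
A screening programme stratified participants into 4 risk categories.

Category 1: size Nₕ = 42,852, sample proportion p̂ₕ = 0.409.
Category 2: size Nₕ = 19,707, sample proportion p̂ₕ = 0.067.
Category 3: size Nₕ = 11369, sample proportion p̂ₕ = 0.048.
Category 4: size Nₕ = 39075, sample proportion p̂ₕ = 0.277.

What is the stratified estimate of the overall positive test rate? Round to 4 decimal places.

N = 42852 + 19707 + 11369 + 39075 = 113003.
Overall proportion = Σ (Nₕ/N)·p̂ₕ.
Σ Nₕp̂ₕ = 17526.468 + 1320.369 + 545.712 + 10823.775 = 30216.324.
30216.324 / 113003 = 0.267394... → 0.2674.

0.2674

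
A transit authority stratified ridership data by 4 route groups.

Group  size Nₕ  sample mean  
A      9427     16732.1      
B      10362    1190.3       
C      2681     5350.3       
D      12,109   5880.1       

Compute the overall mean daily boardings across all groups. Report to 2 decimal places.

x̄_st = (Σ Nₕx̄ₕ) / (Σ Nₕ) = (9427·16732.1 + 10362·1190.3 + 2681·5350.3 + 12109·5880.1) / 34579
= 255613680.5 / 34579 = 7392.1652... → 7392.17.

7392.17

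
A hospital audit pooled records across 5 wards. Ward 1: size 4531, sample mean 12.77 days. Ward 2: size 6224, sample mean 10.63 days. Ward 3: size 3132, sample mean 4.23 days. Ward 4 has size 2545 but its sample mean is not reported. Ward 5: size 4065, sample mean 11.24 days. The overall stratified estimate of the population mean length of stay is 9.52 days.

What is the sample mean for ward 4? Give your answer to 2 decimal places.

N = 4531 + 6224 + 3132 + 2545 + 4065 = 20497.
Overall total = μ·N = 9.52·20497 = 195131.44.
Subtract the known strata: 4531·12.77 + 6224·10.63 + 3132·4.23 + 4065·11.24 = 182960.95.
Remaining total for ward 4: 195131.44 − 182960.95 = 12170.49.
Divide by its size: 12170.49 / 2545 = 4.7821... → 4.78.

4.78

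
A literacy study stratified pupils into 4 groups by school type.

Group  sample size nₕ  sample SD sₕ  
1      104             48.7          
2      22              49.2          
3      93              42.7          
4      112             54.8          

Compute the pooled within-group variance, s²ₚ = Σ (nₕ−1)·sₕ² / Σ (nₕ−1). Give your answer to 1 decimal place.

Degrees of freedom: 103 + 21 + 92 + 111 = 327.
Σ(nₕ−1)sₕ² = 103·2371.69 + 21·2420.64 + 92·1823.29 + 111·3003.04 = 796197.63.
s²ₚ = 796197.63 / 327 = 2434.855... → 2434.9.

2434.9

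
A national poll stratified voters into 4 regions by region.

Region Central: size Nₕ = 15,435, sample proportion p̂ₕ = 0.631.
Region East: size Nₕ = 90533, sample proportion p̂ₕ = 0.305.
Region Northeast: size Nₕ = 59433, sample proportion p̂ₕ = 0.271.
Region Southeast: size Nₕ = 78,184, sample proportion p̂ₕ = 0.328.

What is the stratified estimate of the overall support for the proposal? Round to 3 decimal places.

0.325

N = 15435 + 90533 + 59433 + 78184 = 243585.
Overall proportion = Σ (Nₕ/N)·p̂ₕ.
Σ Nₕp̂ₕ = 9739.485 + 27612.565 + 16106.343 + 25644.352 = 79102.745.
79102.745 / 243585 = 0.32474... → 0.325.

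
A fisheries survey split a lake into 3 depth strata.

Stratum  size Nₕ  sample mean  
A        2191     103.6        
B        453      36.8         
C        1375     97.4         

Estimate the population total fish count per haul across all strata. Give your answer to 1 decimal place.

377583.0

Estimate total by summing Nₕ·x̄ₕ over strata.
2191·103.6 + 453·36.8 + 1375·97.4 = 226987.6 + 16670.4 + 133925 = 377583.0.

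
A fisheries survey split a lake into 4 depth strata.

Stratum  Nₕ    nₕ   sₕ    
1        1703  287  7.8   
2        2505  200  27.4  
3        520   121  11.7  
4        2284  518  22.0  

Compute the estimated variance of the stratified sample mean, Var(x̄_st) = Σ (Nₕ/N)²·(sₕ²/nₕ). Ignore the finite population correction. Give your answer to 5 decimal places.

0.59693

N = 7012. Term for each stratum: Wₕ²sₕ²/nₕ.
Var(x̄_st) = 0.01250411 + 0.47907419 + 0.00622170 + 0.09913431 = 0.59693431 → 0.59693.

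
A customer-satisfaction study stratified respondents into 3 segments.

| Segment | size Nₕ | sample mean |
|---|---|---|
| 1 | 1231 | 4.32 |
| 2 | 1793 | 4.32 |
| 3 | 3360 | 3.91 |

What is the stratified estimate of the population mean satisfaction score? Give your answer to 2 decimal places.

N = 6384; weights Wₕ = Nₕ/N = (0.1928, 0.2809, 0.5263).
x̄_st = Σ Wₕ·x̄ₕ = 0.1928·4.32 + 0.2809·4.32 + 0.5263·3.91 ≈ 4.1042...
→ 4.10.

4.10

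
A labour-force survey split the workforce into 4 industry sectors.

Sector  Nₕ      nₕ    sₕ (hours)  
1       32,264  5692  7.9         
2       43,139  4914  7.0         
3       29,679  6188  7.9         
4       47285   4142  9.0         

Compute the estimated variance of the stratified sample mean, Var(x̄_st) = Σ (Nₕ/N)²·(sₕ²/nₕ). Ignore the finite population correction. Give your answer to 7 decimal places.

N = 152367. Term for each stratum: Wₕ²sₕ²/nₕ.
Var(x̄_st) = 0.0004916362 + 0.0007993174 + 0.0003826666 + 0.0018833883 = 0.0035570085 → 0.0035570.

0.0035570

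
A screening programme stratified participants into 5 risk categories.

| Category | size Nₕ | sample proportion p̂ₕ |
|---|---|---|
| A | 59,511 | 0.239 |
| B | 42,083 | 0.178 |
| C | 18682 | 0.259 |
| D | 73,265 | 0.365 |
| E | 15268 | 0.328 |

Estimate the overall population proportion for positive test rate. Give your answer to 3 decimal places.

N = 59511 + 42083 + 18682 + 73265 + 15268 = 208809.
Overall proportion = Σ (Nₕ/N)·p̂ₕ.
Σ Nₕp̂ₕ = 14223.129 + 7490.774 + 4838.638 + 26741.725 + 5007.904 = 58302.17.
58302.17 / 208809 = 0.27921... → 0.279.

0.279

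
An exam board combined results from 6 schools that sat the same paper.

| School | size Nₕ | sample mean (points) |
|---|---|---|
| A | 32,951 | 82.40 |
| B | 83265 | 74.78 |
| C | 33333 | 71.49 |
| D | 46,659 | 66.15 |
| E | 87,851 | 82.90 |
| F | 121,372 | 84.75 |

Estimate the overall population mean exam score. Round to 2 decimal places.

N = 405431; weights Wₕ = Nₕ/N = (0.0813, 0.2054, 0.0822, 0.1151, 0.2167, 0.2994).
x̄_st = Σ Wₕ·x̄ₕ = 0.0813·82.40 + 0.2054·74.78 + 0.0822·71.49 + 0.1151·66.15 + 0.2167·82.90 + 0.2994·84.75 ≈ 78.8798...
→ 78.88.

78.88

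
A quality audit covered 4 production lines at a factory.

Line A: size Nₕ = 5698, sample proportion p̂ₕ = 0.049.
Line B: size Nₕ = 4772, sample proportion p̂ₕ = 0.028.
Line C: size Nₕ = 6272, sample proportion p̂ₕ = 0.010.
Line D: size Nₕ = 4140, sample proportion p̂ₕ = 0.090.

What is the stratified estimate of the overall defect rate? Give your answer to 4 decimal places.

0.0406

N = 5698 + 4772 + 6272 + 4140 = 20882.
Overall proportion = Σ (Nₕ/N)·p̂ₕ.
Σ Nₕp̂ₕ = 279.202 + 133.616 + 62.72 + 372.6 = 848.138.
848.138 / 20882 = 0.040616... → 0.0406.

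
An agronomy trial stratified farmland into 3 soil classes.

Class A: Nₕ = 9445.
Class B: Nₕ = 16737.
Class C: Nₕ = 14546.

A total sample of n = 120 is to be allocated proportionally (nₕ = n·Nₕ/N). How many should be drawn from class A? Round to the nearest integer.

Share of class A = 9445/40728 = 0.23190.
Allocate 120 × 0.23190 = 27.829... → 28.

28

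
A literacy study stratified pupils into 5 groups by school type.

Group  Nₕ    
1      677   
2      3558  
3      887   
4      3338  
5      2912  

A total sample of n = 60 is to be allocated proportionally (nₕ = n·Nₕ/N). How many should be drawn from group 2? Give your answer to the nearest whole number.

19

Share of group 2 = 3558/11372 = 0.31287.
Allocate 60 × 0.31287 = 18.772... → 19.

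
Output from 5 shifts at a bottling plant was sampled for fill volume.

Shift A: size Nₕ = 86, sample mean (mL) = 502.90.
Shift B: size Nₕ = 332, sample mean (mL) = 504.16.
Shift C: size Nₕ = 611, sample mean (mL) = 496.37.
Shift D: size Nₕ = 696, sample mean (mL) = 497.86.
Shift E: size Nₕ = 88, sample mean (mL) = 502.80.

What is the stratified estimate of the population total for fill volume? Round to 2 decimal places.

A: 86·502.90 = 43249.4
B: 332·504.16 = 167381.12
C: 611·496.37 = 303282.07
D: 696·497.86 = 346510.56
E: 88·502.80 = 44246.4
τ̂ = Σ Nₕx̄ₕ = 904669.55.

904669.55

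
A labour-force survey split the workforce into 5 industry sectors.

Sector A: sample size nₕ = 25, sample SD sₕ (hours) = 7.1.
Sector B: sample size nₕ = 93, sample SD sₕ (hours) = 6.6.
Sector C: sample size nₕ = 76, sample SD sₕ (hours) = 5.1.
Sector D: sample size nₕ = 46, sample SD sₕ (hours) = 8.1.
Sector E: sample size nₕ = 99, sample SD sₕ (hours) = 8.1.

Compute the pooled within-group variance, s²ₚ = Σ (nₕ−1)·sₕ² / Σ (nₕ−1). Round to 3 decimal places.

A: (25−1)·7.1² = 24·50.41 = 1209.84
B: (93−1)·6.6² = 92·43.56 = 4007.52
C: (76−1)·5.1² = 75·26.01 = 1950.75
D: (46−1)·8.1² = 45·65.61 = 2952.45
E: (99−1)·8.1² = 98·65.61 = 6429.78
Numerator = 16550.34; denominator = Σ(nₕ−1) = 334.
s²ₚ = 16550.34/334 = 49.55192... → 49.552.

49.552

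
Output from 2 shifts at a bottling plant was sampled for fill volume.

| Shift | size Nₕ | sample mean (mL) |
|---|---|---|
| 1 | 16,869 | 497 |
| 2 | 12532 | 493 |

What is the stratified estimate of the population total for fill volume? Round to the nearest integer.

1: 16869·497 = 8383893
2: 12532·493 = 6178276
τ̂ = Σ Nₕx̄ₕ = 14562169.

14562169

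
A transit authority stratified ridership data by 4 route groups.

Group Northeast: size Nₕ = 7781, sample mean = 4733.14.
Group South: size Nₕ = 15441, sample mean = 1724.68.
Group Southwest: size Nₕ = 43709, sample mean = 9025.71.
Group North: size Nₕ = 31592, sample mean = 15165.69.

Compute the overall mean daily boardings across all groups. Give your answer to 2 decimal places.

9511.27

x̄_st = (Σ Nₕx̄ₕ) / (Σ Nₕ) = (7781·4733.14 + 15441·1724.68 + 43709·9025.71 + 31592·15165.69) / 98523
= 937078583.09 / 98523 = 9511.2672... → 9511.27.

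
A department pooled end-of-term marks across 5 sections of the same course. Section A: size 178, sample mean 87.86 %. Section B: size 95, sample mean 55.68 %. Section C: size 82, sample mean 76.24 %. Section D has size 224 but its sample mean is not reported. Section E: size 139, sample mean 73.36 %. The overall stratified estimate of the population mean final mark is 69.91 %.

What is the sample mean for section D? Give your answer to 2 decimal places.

57.22

Σ Nₕx̄ₕ = N·μ, so 224·x̄_D = 718·69.91 − (178·87.86 + 95·55.68 + 82·76.24 + 139·73.36).
= 50195.38 − 37377.4 = 12817.98.
x̄_D = 12817.98 / 224 = 57.2231... → 57.22.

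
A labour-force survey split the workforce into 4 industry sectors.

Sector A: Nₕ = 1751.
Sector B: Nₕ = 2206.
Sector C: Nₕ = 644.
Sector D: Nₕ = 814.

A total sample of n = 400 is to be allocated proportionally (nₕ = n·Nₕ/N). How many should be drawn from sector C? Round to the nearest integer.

Share of sector C = 644/5415 = 0.11893.
Allocate 400 × 0.11893 = 47.572... → 48.

48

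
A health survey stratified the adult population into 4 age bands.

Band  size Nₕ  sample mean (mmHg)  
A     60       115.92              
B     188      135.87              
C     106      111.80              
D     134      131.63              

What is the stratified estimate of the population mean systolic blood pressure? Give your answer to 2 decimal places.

N = 488; weights Wₕ = Nₕ/N = (0.1230, 0.3852, 0.2172, 0.2746).
x̄_st = Σ Wₕ·x̄ₕ = 0.1230·115.92 + 0.3852·135.87 + 0.2172·111.80 + 0.2746·131.63 ≈ 127.0245...
→ 127.02.

127.02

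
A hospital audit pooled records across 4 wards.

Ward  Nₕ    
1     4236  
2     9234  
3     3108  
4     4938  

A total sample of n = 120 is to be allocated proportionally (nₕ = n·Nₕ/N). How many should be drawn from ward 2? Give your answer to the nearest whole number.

52

Share of ward 2 = 9234/21516 = 0.42917.
Allocate 120 × 0.42917 = 51.500... → 52.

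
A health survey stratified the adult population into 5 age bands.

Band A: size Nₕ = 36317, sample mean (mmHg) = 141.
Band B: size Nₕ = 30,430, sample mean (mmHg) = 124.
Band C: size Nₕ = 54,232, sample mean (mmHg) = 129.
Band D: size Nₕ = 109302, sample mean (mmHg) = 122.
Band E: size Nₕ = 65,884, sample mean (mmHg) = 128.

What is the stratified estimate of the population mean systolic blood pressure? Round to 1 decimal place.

x̄_st = (Σ Nₕx̄ₕ) / (Σ Nₕ) = (36317·141 + 30430·124 + 54232·129 + 109302·122 + 65884·128) / 296165
= 37657941 / 296165 = 127.152... → 127.2.

127.2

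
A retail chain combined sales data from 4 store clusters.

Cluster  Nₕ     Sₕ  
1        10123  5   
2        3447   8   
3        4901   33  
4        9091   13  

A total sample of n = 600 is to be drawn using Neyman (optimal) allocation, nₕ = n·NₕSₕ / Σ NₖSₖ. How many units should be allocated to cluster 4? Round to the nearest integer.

198

Σ NₕSₕ = 10123·5 + 3447·8 + 4901·33 + 9091·13 = 358107.
Share for 4: 118183/358107 = 0.33002.
n_4 = 600 × 0.33002 = 198.013... → 198.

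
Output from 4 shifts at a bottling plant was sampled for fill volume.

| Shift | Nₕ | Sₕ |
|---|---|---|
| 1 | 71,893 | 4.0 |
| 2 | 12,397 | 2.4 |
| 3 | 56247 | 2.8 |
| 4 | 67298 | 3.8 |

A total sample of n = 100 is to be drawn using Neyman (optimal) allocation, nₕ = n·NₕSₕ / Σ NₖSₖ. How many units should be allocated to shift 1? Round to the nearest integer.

39

Σ NₕSₕ = 71893·4.0 + 12397·2.4 + 56247·2.8 + 67298·3.8 = 730548.8.
Share for 1: 287572/730548.8 = 0.39364.
n_1 = 100 × 0.39364 = 39.364... → 39.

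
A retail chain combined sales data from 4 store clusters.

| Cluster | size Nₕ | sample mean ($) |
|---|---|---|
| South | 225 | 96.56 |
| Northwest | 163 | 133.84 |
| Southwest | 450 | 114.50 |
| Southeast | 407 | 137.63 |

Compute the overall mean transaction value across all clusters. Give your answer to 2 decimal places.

x̄_st = (Σ Nₕx̄ₕ) / (Σ Nₕ) = (225·96.56 + 163·133.84 + 450·114.50 + 407·137.63) / 1245
= 151082.33 / 1245 = 121.3513... → 121.35.

121.35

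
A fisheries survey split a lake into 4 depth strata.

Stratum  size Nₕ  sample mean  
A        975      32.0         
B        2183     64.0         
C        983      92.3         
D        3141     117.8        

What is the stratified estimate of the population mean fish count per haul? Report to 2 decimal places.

86.74

x̄_st = (Σ Nₕx̄ₕ) / (Σ Nₕ) = (975·32.0 + 2183·64.0 + 983·92.3 + 3141·117.8) / 7282
= 631652.7 / 7282 = 86.7417... → 86.74.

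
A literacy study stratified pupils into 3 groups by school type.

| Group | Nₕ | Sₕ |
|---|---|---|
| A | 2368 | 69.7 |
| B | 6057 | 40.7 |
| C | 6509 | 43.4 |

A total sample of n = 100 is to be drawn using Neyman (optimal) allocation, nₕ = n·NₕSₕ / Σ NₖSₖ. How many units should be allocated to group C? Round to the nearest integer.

A: NₕSₕ = 2368·69.7 = 165049.6
B: NₕSₕ = 6057·40.7 = 246519.9
C: NₕSₕ = 6509·43.4 = 282490.6
Σ NₕSₕ = 694060.1.
n_C = 100·282490.6/694060.1 = 40.701... → 41.

41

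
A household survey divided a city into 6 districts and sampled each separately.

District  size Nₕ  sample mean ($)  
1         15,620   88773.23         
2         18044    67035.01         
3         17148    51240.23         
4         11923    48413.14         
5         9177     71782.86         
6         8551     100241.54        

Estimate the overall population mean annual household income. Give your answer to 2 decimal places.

69199.90

N = 15620 + 18044 + 17148 + 11923 + 9177 + 8551 = 80463.
The stratified mean weights each stratum mean by its population share Nₕ/N.
Σ Nₕx̄ₕ = 15620·88773.23 + 18044·67035.01 + 17148·51240.23 + 11923·48413.14 + 9177·71782.86 + 8551·100241.54 = 1386637852.6 + 1209579720.44 + 878667464.04 + 577229868.22 + 658751306.22 + 857165408.54 = 5568031620.06.
Divide by N: 5568031620.06 / 80463 = 69199.9008... → 69199.90.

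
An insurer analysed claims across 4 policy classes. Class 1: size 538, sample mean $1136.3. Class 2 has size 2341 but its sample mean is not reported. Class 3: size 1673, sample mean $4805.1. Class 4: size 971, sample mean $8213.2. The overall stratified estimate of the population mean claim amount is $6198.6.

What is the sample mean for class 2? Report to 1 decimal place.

N = 538 + 2341 + 1673 + 971 = 5523.
Overall total = μ·N = 6198.6·5523 = 34234867.8.
Subtract the known strata: 538·1136.3 + 1673·4805.1 + 971·8213.2 = 16625278.9.
Remaining total for class 2: 34234867.8 − 16625278.9 = 17609588.9.
Divide by its size: 17609588.9 / 2341 = 7522.251... → 7522.3.

7522.3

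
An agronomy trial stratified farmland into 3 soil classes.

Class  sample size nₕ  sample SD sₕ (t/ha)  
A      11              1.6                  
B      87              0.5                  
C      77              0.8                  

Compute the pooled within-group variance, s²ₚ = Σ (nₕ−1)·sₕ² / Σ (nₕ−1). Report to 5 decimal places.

0.55663

Degrees of freedom: 10 + 86 + 76 = 172.
Σ(nₕ−1)sₕ² = 10·2.56 + 86·0.25 + 76·0.64 = 95.74.
s²ₚ = 95.74 / 172 = 0.5566279... → 0.55663.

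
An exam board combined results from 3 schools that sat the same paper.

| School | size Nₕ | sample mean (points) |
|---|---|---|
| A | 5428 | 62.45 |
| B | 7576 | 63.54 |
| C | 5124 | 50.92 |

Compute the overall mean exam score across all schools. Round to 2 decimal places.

N = 18128; weights Wₕ = Nₕ/N = (0.2994, 0.4179, 0.2827).
x̄_st = Σ Wₕ·x̄ₕ = 0.2994·62.45 + 0.4179·63.54 + 0.2827·50.92 ≈ 59.6465...
→ 59.65.

59.65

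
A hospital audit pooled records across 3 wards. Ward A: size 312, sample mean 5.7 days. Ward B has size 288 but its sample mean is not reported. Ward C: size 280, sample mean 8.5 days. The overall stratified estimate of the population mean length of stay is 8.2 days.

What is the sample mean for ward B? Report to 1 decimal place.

N = 312 + 288 + 280 = 880.
Overall total = μ·N = 8.2·880 = 7216.
Subtract the known strata: 312·5.7 + 280·8.5 = 4158.4.
Remaining total for ward B: 7216 − 4158.4 = 3057.6.
Divide by its size: 3057.6 / 288 = 10.617... → 10.6.

10.6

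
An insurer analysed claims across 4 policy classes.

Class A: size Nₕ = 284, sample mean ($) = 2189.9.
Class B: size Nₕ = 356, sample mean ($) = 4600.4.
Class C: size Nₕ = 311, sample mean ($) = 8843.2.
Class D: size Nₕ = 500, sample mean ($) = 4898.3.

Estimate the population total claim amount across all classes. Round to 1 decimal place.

7459059.2

Population total = Σ Nₕ·x̄ₕ (each stratum's size times its mean).
284·2189.9 + 356·4600.4 + 311·8843.2 + 500·4898.3 = 621931.6 + 1637742.4 + 2750235.2 + 2449150 = 7459059.2.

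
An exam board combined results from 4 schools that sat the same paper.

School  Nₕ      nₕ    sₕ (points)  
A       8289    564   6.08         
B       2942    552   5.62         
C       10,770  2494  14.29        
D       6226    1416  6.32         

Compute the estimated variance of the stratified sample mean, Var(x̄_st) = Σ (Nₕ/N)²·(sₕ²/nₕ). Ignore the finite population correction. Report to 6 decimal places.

0.019566

N = 28227. Term for each stratum: Wₕ²sₕ²/nₕ.
Var(x̄_st) = 0.005652010 + 0.000621569 + 0.011919827 + 0.001372334 = 0.019565740 → 0.019566.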